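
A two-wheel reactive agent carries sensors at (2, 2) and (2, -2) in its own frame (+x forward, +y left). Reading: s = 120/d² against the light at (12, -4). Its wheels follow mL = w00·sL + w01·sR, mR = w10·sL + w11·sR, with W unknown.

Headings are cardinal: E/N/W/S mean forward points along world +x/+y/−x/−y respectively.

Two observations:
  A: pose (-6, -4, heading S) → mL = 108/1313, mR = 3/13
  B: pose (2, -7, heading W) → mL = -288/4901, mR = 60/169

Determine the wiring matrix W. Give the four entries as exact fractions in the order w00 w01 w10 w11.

1/2 -1/2 1/2 0

obs A: pose=(-6,-4,S) → sL=6/13, sR=30/101, mL=108/1313, mR=3/13
obs B: pose=(2,-7,W) → sL=120/169, sR=24/29, mL=-288/4901, mR=60/169
sensor matrix S = [[6/13, 30/101], [120/169, 24/29]]; det S = 84672/495001
solve [mL_A; mL_B] = S·[w00; w01] and [mR_A; mR_B] = S·[w10; w11]:
  w00 = 1/2, w01 = -1/2, w10 = 1/2, w11 = 0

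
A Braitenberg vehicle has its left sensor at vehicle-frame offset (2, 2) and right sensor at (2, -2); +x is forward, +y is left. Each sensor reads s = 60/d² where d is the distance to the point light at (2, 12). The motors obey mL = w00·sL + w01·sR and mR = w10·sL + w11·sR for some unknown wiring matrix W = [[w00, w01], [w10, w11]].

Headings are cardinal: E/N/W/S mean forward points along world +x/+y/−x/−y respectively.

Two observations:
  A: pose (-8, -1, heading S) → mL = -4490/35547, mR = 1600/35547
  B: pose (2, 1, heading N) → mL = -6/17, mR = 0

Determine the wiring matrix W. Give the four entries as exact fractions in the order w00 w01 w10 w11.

obs A: pose=(-8,-1,S) → sL=60/289, sR=20/123, mL=-4490/35547, mR=1600/35547
obs B: pose=(2,1,N) → sL=12/17, sR=12/17, mL=-6/17, mR=0
sensor matrix S = [[60/289, 20/123], [12/17, 12/17]]; det S = 6400/201433
solve [mL_A; mL_B] = S·[w00; w01] and [mR_A; mR_B] = S·[w10; w11]:
  w00 = -1, w01 = 1/2, w10 = 1, w11 = -1

-1 1/2 1 -1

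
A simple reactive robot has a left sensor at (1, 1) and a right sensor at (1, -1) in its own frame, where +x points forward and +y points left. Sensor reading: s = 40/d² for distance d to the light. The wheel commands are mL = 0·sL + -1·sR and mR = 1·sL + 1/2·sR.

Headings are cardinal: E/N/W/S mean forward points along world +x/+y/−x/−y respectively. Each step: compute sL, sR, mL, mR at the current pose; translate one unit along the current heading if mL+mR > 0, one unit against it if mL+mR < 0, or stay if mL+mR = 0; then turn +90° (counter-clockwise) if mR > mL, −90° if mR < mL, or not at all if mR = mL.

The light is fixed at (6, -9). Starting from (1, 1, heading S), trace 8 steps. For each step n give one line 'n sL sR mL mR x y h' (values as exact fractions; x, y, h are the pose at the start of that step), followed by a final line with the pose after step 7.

0 40/97 40/117 -40/117 6620/11349 1 1 S
1 10/29 1/2 -1/2 69/116 1 0 E
2 8/25 40/109 -40/109 1372/2725 2 0 N
3 20/53 20/73 -20/73 1990/3869 2 1 W
4 40/97 40/117 -40/117 6620/11349 1 1 S
5 10/29 1/2 -1/2 69/116 1 0 E
6 8/25 40/109 -40/109 1372/2725 2 0 N
7 20/53 20/73 -20/73 1990/3869 2 1 W
final 1 1 S

n=0: pose=(1,1,S); sL=40/97, sR=40/117; mL=-40/117, mR=6620/11349; mL+mR=2740/11349 → advance +1; mR−mL=3500/3783 → turn +1·90°
n=1: pose=(1,0,E); sL=10/29, sR=1/2; mL=-1/2, mR=69/116; mL+mR=11/116 → advance +1; mR−mL=127/116 → turn +1·90°
n=2: pose=(2,0,N); sL=8/25, sR=40/109; mL=-40/109, mR=1372/2725; mL+mR=372/2725 → advance +1; mR−mL=2372/2725 → turn +1·90°
n=3: pose=(2,1,W); sL=20/53, sR=20/73; mL=-20/73, mR=1990/3869; mL+mR=930/3869 → advance +1; mR−mL=3050/3869 → turn +1·90°
n=4: pose=(1,1,S); sL=40/97, sR=40/117; mL=-40/117, mR=6620/11349; mL+mR=2740/11349 → advance +1; mR−mL=3500/3783 → turn +1·90°
n=5: pose=(1,0,E); sL=10/29, sR=1/2; mL=-1/2, mR=69/116; mL+mR=11/116 → advance +1; mR−mL=127/116 → turn +1·90°
n=6: pose=(2,0,N); sL=8/25, sR=40/109; mL=-40/109, mR=1372/2725; mL+mR=372/2725 → advance +1; mR−mL=2372/2725 → turn +1·90°
n=7: pose=(2,1,W); sL=20/53, sR=20/73; mL=-20/73, mR=1990/3869; mL+mR=930/3869 → advance +1; mR−mL=3050/3869 → turn +1·90°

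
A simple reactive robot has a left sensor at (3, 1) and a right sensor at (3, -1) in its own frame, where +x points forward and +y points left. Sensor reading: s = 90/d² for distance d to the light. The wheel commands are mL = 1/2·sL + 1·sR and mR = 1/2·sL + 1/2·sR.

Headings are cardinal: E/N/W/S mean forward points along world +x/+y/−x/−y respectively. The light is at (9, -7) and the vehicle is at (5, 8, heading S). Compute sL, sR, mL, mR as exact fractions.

10/17 90/169 2375/2873 1610/2873

left sensor world pos  = (6, 5); dL² = 153
right sensor world pos = (4, 5); dR² = 169
sL = 90/153 = 10/17
sR = 90/169 = 90/169
mL = 1/2·sL + 1·sR = 2375/2873
mR = 1/2·sL + 1/2·sR = 1610/2873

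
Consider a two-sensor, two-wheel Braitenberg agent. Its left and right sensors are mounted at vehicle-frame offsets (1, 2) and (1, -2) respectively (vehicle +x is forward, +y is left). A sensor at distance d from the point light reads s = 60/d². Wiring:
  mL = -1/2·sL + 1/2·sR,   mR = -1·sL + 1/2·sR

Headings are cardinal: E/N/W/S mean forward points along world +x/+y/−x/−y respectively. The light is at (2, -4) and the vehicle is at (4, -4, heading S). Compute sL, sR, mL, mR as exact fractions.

60/17 60 480/17 450/17

left sensor world pos  = (6, -5); dL² = 17
right sensor world pos = (2, -5); dR² = 1
sL = 60/17 = 60/17
sR = 60/1 = 60
mL = -1/2·sL + 1/2·sR = 480/17
mR = -1·sL + 1/2·sR = 450/17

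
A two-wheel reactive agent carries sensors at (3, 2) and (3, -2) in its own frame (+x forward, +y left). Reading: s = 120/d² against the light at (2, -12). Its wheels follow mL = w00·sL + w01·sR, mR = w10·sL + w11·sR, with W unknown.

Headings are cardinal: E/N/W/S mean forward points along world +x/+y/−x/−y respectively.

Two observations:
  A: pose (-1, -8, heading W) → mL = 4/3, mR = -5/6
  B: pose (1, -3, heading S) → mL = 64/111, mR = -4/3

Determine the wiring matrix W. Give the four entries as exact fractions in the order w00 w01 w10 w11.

1 -1 0 -1/2

obs A: pose=(-1,-8,W) → sL=3, sR=5/3, mL=4/3, mR=-5/6
obs B: pose=(1,-3,S) → sL=120/37, sR=8/3, mL=64/111, mR=-4/3
sensor matrix S = [[3, 5/3], [120/37, 8/3]]; det S = 96/37
solve [mL_A; mL_B] = S·[w00; w01] and [mR_A; mR_B] = S·[w10; w11]:
  w00 = 1, w01 = -1, w10 = 0, w11 = -1/2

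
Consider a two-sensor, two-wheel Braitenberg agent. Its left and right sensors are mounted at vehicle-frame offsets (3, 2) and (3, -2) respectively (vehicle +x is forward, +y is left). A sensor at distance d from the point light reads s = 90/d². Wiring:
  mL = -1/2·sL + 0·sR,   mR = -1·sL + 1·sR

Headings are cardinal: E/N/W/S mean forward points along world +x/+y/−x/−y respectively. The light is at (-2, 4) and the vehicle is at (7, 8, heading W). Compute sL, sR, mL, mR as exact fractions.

9/4 5/4 -9/8 -1

left sensor world pos  = (4, 6); dL² = 40
right sensor world pos = (4, 10); dR² = 72
sL = 90/40 = 9/4
sR = 90/72 = 5/4
mL = -1/2·sL + 0·sR = -9/8
mR = -1·sL + 1·sR = -1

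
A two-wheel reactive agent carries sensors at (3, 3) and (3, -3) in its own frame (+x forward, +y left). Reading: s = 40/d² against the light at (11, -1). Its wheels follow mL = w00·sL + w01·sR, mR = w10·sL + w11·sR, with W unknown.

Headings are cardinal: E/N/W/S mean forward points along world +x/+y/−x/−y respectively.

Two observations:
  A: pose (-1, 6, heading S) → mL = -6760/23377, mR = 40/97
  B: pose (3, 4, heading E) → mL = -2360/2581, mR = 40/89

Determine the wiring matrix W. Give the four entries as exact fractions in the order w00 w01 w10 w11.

-1/2 -1/2 1 0

obs A: pose=(-1,6,S) → sL=40/97, sR=40/241, mL=-6760/23377, mR=40/97
obs B: pose=(3,4,E) → sL=40/89, sR=40/29, mL=-2360/2581, mR=40/89
sensor matrix S = [[40/97, 40/241], [40/89, 40/29]]; det S = 29817600/60336037
solve [mL_A; mL_B] = S·[w00; w01] and [mR_A; mR_B] = S·[w10; w11]:
  w00 = -1/2, w01 = -1/2, w10 = 1, w11 = 0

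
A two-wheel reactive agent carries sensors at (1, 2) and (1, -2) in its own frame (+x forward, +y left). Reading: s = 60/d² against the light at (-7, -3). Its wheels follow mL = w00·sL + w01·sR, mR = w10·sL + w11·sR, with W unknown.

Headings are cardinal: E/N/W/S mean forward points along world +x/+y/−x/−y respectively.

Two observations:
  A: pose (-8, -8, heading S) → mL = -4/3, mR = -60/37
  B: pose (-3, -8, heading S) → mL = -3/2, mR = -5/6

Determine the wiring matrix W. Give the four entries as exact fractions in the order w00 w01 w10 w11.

obs A: pose=(-8,-8,S) → sL=60/37, sR=4/3, mL=-4/3, mR=-60/37
obs B: pose=(-3,-8,S) → sL=5/6, sR=3/2, mL=-3/2, mR=-5/6
sensor matrix S = [[60/37, 4/3], [5/6, 3/2]]; det S = 440/333
solve [mL_A; mL_B] = S·[w00; w01] and [mR_A; mR_B] = S·[w10; w11]:
  w00 = 0, w01 = -1, w10 = -1, w11 = 0

0 -1 -1 0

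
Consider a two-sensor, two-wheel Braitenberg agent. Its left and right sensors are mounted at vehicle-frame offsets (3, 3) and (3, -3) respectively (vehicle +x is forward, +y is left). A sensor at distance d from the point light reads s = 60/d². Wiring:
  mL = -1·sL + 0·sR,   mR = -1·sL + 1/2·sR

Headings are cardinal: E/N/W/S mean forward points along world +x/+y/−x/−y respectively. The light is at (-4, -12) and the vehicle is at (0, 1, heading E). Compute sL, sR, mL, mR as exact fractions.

12/61 60/149 -12/61 42/9089

left sensor world pos  = (3, 4); dL² = 305
right sensor world pos = (3, -2); dR² = 149
sL = 60/305 = 12/61
sR = 60/149 = 60/149
mL = -1·sL + 0·sR = -12/61
mR = -1·sL + 1/2·sR = 42/9089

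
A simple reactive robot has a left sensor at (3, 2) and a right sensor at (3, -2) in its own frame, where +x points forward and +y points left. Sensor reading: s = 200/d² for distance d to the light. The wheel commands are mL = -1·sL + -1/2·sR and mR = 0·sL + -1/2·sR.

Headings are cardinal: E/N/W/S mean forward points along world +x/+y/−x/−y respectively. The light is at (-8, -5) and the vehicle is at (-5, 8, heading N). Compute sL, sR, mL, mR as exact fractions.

200/257 200/281 -81900/72217 -100/281

left sensor world pos  = (-7, 11); dL² = 257
right sensor world pos = (-3, 11); dR² = 281
sL = 200/257 = 200/257
sR = 200/281 = 200/281
mL = -1·sL + -1/2·sR = -81900/72217
mR = 0·sL + -1/2·sR = -100/281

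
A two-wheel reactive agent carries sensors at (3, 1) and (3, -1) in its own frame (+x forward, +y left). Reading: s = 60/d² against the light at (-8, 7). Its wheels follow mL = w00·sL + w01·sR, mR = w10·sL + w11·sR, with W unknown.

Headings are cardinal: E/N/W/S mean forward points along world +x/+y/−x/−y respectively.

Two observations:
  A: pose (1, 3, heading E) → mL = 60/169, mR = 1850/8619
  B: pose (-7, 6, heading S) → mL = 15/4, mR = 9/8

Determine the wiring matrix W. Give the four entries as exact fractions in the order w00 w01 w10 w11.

obs A: pose=(1,3,E) → sL=20/51, sR=60/169, mL=60/169, mR=1850/8619
obs B: pose=(-7,6,S) → sL=3, sR=15/4, mL=15/4, mR=9/8
sensor matrix S = [[20/51, 60/169], [3, 15/4]]; det S = 1165/2873
solve [mL_A; mL_B] = S·[w00; w01] and [mR_A; mR_B] = S·[w10; w11]:
  w00 = 0, w01 = 1, w10 = 1, w11 = -1/2

0 1 1 -1/2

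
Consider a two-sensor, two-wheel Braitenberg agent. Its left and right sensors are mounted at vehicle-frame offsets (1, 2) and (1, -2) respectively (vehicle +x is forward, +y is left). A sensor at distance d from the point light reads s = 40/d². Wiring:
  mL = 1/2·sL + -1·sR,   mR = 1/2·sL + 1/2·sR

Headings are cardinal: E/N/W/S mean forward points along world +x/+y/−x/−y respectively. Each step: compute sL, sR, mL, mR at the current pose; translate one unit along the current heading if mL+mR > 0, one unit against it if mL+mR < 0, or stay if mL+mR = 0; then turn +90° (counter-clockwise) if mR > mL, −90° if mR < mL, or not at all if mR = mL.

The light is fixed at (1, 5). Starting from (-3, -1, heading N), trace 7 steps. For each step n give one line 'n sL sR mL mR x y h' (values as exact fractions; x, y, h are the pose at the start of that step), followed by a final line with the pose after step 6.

n=0: pose=(-3,-1,N); sL=40/61, sR=40/29; mL=-1860/1769, mR=1800/1769; mL+mR=-60/1769 → advance -1; mR−mL=60/29 → turn +1·90°
n=1: pose=(-3,-2,W); sL=20/53, sR=4/5; mL=-162/265, mR=156/265; mL+mR=-6/265 → advance -1; mR−mL=6/5 → turn +1·90°
n=2: pose=(-2,-2,S); sL=8/13, sR=40/89; mL=-164/1157, mR=616/1157; mL+mR=452/1157 → advance +1; mR−mL=60/89 → turn +1·90°
n=3: pose=(-2,-3,E); sL=1, sR=5/13; mL=3/26, mR=9/13; mL+mR=21/26 → advance +1; mR−mL=15/26 → turn +1·90°
n=4: pose=(-1,-3,N); sL=8/13, sR=40/49; mL=-324/637, mR=456/637; mL+mR=132/637 → advance +1; mR−mL=60/49 → turn +1·90°
n=5: pose=(-1,-2,W); sL=4/9, sR=20/17; mL=-146/153, mR=124/153; mL+mR=-22/153 → advance -1; mR−mL=30/17 → turn +1·90°
n=6: pose=(0,-2,S); sL=8/13, sR=40/73; mL=-228/949, mR=552/949; mL+mR=324/949 → advance +1; mR−mL=60/73 → turn +1·90°

0 40/61 40/29 -1860/1769 1800/1769 -3 -1 N
1 20/53 4/5 -162/265 156/265 -3 -2 W
2 8/13 40/89 -164/1157 616/1157 -2 -2 S
3 1 5/13 3/26 9/13 -2 -3 E
4 8/13 40/49 -324/637 456/637 -1 -3 N
5 4/9 20/17 -146/153 124/153 -1 -2 W
6 8/13 40/73 -228/949 552/949 0 -2 S
final 0 -3 E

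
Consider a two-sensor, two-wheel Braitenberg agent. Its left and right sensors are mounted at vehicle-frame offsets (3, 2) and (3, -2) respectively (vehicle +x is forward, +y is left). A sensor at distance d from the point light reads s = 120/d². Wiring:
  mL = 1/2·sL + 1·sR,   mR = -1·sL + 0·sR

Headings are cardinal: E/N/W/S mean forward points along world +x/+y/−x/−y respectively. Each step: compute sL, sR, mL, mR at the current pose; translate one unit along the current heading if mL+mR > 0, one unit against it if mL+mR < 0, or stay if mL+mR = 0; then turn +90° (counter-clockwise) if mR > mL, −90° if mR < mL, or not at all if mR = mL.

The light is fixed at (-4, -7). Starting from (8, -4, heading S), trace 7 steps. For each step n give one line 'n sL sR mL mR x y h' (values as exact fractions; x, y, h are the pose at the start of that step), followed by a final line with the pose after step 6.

n=0: pose=(8,-4,S); sL=30/49, sR=6/5; mL=369/245, mR=-30/49; mL+mR=219/245 → advance +1; mR−mL=-519/245 → turn -1·90°
n=1: pose=(8,-5,W); sL=40/27, sR=120/97; mL=5180/2619, mR=-40/27; mL+mR=1300/2619 → advance +1; mR−mL=-3020/873 → turn -1·90°
n=2: pose=(7,-5,N); sL=60/53, sR=60/97; mL=6090/5141, mR=-60/53; mL+mR=270/5141 → advance +1; mR−mL=-11910/5141 → turn -1·90°
n=3: pose=(7,-4,E); sL=120/221, sR=120/197; mL=38340/43537, mR=-120/221; mL+mR=14700/43537 → advance +1; mR−mL=-61980/43537 → turn -1·90°
n=4: pose=(8,-4,S); sL=30/49, sR=6/5; mL=369/245, mR=-30/49; mL+mR=219/245 → advance +1; mR−mL=-519/245 → turn -1·90°
n=5: pose=(8,-5,W); sL=40/27, sR=120/97; mL=5180/2619, mR=-40/27; mL+mR=1300/2619 → advance +1; mR−mL=-3020/873 → turn -1·90°
n=6: pose=(7,-5,N); sL=60/53, sR=60/97; mL=6090/5141, mR=-60/53; mL+mR=270/5141 → advance +1; mR−mL=-11910/5141 → turn -1·90°

0 30/49 6/5 369/245 -30/49 8 -4 S
1 40/27 120/97 5180/2619 -40/27 8 -5 W
2 60/53 60/97 6090/5141 -60/53 7 -5 N
3 120/221 120/197 38340/43537 -120/221 7 -4 E
4 30/49 6/5 369/245 -30/49 8 -4 S
5 40/27 120/97 5180/2619 -40/27 8 -5 W
6 60/53 60/97 6090/5141 -60/53 7 -5 N
final 7 -4 E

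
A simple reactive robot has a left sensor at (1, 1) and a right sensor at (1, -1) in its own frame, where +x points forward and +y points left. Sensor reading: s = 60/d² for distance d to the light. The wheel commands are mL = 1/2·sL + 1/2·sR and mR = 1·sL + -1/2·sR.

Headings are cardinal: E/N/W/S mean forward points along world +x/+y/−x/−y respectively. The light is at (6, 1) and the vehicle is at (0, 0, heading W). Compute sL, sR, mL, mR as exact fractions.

60/53 60/49 3060/2597 1350/2597

left sensor world pos  = (-1, -1); dL² = 53
right sensor world pos = (-1, 1); dR² = 49
sL = 60/53 = 60/53
sR = 60/49 = 60/49
mL = 1/2·sL + 1/2·sR = 3060/2597
mR = 1·sL + -1/2·sR = 1350/2597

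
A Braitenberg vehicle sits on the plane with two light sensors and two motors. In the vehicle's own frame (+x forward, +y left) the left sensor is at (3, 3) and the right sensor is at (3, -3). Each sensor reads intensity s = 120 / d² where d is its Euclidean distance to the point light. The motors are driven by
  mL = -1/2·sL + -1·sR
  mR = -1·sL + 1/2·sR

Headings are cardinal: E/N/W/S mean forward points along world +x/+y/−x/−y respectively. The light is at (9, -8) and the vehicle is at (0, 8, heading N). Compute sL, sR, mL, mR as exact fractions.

left sensor world pos  = (-3, 11); dL² = 505
right sensor world pos = (3, 11); dR² = 397
sL = 120/505 = 24/101
sR = 120/397 = 120/397
mL = -1/2·sL + -1·sR = -16884/40097
mR = -1·sL + 1/2·sR = -3468/40097

24/101 120/397 -16884/40097 -3468/40097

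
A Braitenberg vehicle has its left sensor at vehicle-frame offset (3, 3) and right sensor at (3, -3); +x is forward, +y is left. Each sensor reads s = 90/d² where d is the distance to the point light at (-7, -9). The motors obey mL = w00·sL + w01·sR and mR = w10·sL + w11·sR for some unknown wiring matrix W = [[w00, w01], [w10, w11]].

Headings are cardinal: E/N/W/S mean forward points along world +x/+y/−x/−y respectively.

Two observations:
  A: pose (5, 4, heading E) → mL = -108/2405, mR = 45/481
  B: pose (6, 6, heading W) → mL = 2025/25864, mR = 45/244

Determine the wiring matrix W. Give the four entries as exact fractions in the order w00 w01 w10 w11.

obs A: pose=(5,4,E) → sL=90/481, sR=18/65, mL=-108/2405, mR=45/481
obs B: pose=(6,6,W) → sL=45/122, sR=45/212, mL=2025/25864, mR=45/244
sensor matrix S = [[90/481, 18/65], [45/122, 45/212]]; det S = -194157/3110146
solve [mL_A; mL_B] = S·[w00; w01] and [mR_A; mR_B] = S·[w10; w11]:
  w00 = 1/2, w01 = -1/2, w10 = 1/2, w11 = 0

1/2 -1/2 1/2 0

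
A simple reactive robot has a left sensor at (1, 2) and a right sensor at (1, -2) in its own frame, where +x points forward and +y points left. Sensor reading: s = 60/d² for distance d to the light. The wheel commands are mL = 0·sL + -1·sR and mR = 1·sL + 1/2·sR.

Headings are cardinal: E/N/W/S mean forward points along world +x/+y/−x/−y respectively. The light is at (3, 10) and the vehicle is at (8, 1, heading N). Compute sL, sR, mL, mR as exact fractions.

60/73 60/113 -60/113 8970/8249

left sensor world pos  = (6, 2); dL² = 73
right sensor world pos = (10, 2); dR² = 113
sL = 60/73 = 60/73
sR = 60/113 = 60/113
mL = 0·sL + -1·sR = -60/113
mR = 1·sL + 1/2·sR = 8970/8249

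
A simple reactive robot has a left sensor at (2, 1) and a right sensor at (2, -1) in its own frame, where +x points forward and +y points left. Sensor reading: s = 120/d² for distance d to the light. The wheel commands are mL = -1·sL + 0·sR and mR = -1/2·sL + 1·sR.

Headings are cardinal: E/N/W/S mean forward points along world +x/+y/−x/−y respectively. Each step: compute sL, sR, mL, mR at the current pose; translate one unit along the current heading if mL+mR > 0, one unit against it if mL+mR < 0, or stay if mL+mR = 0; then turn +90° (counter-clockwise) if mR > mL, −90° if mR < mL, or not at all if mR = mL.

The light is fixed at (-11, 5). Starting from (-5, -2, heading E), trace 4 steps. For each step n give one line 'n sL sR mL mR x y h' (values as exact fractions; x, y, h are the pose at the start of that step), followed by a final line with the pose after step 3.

n=0: pose=(-5,-2,E); sL=6/5, sR=15/16; mL=-6/5, mR=27/80; mL+mR=-69/80 → advance -1; mR−mL=123/80 → turn +1·90°
n=1: pose=(-6,-2,N); sL=120/41, sR=120/61; mL=-120/41, mR=1260/2501; mL+mR=-6060/2501 → advance -1; mR−mL=8580/2501 → turn +1·90°
n=2: pose=(-6,-3,W); sL=4/3, sR=60/29; mL=-4/3, mR=122/87; mL+mR=2/29 → advance +1; mR−mL=238/87 → turn +1·90°
n=3: pose=(-7,-3,S); sL=24/25, sR=120/109; mL=-24/25, mR=1692/2725; mL+mR=-924/2725 → advance -1; mR−mL=4308/2725 → turn +1·90°

0 6/5 15/16 -6/5 27/80 -5 -2 E
1 120/41 120/61 -120/41 1260/2501 -6 -2 N
2 4/3 60/29 -4/3 122/87 -6 -3 W
3 24/25 120/109 -24/25 1692/2725 -7 -3 S
final -7 -2 E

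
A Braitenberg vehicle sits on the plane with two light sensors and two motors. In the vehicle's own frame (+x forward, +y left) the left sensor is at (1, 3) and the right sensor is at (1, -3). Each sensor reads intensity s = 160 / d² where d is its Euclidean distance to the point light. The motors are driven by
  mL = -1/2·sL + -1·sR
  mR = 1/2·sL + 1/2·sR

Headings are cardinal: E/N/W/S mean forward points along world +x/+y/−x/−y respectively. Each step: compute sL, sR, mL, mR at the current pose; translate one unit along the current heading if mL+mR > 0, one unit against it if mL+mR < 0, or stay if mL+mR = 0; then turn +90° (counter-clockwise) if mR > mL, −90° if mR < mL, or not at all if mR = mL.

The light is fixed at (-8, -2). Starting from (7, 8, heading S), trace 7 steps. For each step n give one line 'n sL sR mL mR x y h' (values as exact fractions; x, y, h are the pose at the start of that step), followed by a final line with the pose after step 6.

n=0: pose=(7,8,S); sL=32/81, sR=32/45; mL=-368/405, mR=224/405; mL+mR=-16/45 → advance -1; mR−mL=592/405 → turn +1·90°
n=1: pose=(7,9,E); sL=40/113, sR=1/2; mL=-153/226, mR=193/452; mL+mR=-1/4 → advance -1; mR−mL=499/452 → turn +1·90°
n=2: pose=(6,9,N); sL=32/53, sR=160/433; mL=-15408/22949, mR=11168/22949; mL+mR=-80/433 → advance -1; mR−mL=26576/22949 → turn +1·90°
n=3: pose=(6,8,W); sL=80/109, sR=80/169; mL=-15480/18421, mR=11120/18421; mL+mR=-40/169 → advance -1; mR−mL=26600/18421 → turn +1·90°
n=4: pose=(7,8,S); sL=32/81, sR=32/45; mL=-368/405, mR=224/405; mL+mR=-16/45 → advance -1; mR−mL=592/405 → turn +1·90°
n=5: pose=(7,9,E); sL=40/113, sR=1/2; mL=-153/226, mR=193/452; mL+mR=-1/4 → advance -1; mR−mL=499/452 → turn +1·90°
n=6: pose=(6,9,N); sL=32/53, sR=160/433; mL=-15408/22949, mR=11168/22949; mL+mR=-80/433 → advance -1; mR−mL=26576/22949 → turn +1·90°

0 32/81 32/45 -368/405 224/405 7 8 S
1 40/113 1/2 -153/226 193/452 7 9 E
2 32/53 160/433 -15408/22949 11168/22949 6 9 N
3 80/109 80/169 -15480/18421 11120/18421 6 8 W
4 32/81 32/45 -368/405 224/405 7 8 S
5 40/113 1/2 -153/226 193/452 7 9 E
6 32/53 160/433 -15408/22949 11168/22949 6 9 N
final 6 8 W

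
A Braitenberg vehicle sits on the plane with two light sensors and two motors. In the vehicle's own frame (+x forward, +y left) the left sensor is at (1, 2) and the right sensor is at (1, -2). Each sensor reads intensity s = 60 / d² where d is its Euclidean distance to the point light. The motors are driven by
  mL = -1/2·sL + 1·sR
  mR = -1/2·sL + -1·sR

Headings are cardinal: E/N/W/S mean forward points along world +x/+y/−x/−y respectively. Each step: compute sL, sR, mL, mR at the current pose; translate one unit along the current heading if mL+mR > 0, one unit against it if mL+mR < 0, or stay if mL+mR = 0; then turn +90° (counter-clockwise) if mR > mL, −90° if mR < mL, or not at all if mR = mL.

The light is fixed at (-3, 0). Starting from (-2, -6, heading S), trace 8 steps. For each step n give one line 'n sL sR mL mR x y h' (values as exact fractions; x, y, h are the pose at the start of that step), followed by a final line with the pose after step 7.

n=0: pose=(-2,-6,S); sL=30/29, sR=6/5; mL=99/145, mR=-249/145; mL+mR=-30/29 → advance -1; mR−mL=-12/5 → turn -1·90°
n=1: pose=(-2,-5,W); sL=60/49, sR=20/3; mL=890/147, mR=-1070/147; mL+mR=-60/49 → advance -1; mR−mL=-40/3 → turn -1·90°
n=2: pose=(-1,-5,N); sL=15/4, sR=15/8; mL=0, mR=-15/4; mL+mR=-15/4 → advance -1; mR−mL=-15/4 → turn -1·90°
n=3: pose=(-1,-6,E); sL=12/5, sR=60/73; mL=-138/365, mR=-738/365; mL+mR=-12/5 → advance -1; mR−mL=-120/73 → turn -1·90°
n=4: pose=(-2,-6,S); sL=30/29, sR=6/5; mL=99/145, mR=-249/145; mL+mR=-30/29 → advance -1; mR−mL=-12/5 → turn -1·90°
n=5: pose=(-2,-5,W); sL=60/49, sR=20/3; mL=890/147, mR=-1070/147; mL+mR=-60/49 → advance -1; mR−mL=-40/3 → turn -1·90°
n=6: pose=(-1,-5,N); sL=15/4, sR=15/8; mL=0, mR=-15/4; mL+mR=-15/4 → advance -1; mR−mL=-15/4 → turn -1·90°
n=7: pose=(-1,-6,E); sL=12/5, sR=60/73; mL=-138/365, mR=-738/365; mL+mR=-12/5 → advance -1; mR−mL=-120/73 → turn -1·90°

0 30/29 6/5 99/145 -249/145 -2 -6 S
1 60/49 20/3 890/147 -1070/147 -2 -5 W
2 15/4 15/8 0 -15/4 -1 -5 N
3 12/5 60/73 -138/365 -738/365 -1 -6 E
4 30/29 6/5 99/145 -249/145 -2 -6 S
5 60/49 20/3 890/147 -1070/147 -2 -5 W
6 15/4 15/8 0 -15/4 -1 -5 N
7 12/5 60/73 -138/365 -738/365 -1 -6 E
final -2 -6 S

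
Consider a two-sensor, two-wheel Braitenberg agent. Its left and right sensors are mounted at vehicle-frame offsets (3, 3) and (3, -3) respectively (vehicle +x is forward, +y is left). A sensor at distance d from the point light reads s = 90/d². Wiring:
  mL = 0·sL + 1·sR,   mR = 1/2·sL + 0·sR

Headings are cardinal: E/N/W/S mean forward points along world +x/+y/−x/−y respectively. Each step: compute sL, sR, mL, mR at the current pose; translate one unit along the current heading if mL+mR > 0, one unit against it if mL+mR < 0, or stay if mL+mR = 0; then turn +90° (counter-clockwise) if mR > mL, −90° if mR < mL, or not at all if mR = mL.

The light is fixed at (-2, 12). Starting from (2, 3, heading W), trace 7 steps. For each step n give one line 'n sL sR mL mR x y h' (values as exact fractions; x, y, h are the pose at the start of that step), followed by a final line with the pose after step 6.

0 18/29 90/37 90/37 9/29 2 3 W
1 5/2 5/4 5/4 5/4 1 3 N
2 18/5 90/61 90/61 9/5 1 4 N
3 9/10 45/8 45/8 9/20 1 5 W
4 90/17 90/41 90/41 45/17 0 5 N
5 45/41 9 9 45/82 0 6 W
6 90/13 18/5 18/5 45/13 -1 6 N
final -1 7 E

n=0: pose=(2,3,W); sL=18/29, sR=90/37; mL=90/37, mR=9/29; mL+mR=2943/1073 → advance +1; mR−mL=-2277/1073 → turn -1·90°
n=1: pose=(1,3,N); sL=5/2, sR=5/4; mL=5/4, mR=5/4; mL+mR=5/2 → advance +1; mR−mL=0 → turn +0·90°
n=2: pose=(1,4,N); sL=18/5, sR=90/61; mL=90/61, mR=9/5; mL+mR=999/305 → advance +1; mR−mL=99/305 → turn +1·90°
n=3: pose=(1,5,W); sL=9/10, sR=45/8; mL=45/8, mR=9/20; mL+mR=243/40 → advance +1; mR−mL=-207/40 → turn -1·90°
n=4: pose=(0,5,N); sL=90/17, sR=90/41; mL=90/41, mR=45/17; mL+mR=3375/697 → advance +1; mR−mL=315/697 → turn +1·90°
n=5: pose=(0,6,W); sL=45/41, sR=9; mL=9, mR=45/82; mL+mR=783/82 → advance +1; mR−mL=-693/82 → turn -1·90°
n=6: pose=(-1,6,N); sL=90/13, sR=18/5; mL=18/5, mR=45/13; mL+mR=459/65 → advance +1; mR−mL=-9/65 → turn -1·90°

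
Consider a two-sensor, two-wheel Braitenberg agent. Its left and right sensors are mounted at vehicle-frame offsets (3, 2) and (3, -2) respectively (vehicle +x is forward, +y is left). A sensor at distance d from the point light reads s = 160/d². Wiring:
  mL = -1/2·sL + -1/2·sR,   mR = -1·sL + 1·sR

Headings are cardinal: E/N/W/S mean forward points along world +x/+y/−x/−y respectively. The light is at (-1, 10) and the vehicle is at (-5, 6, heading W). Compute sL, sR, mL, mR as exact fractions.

32/17 160/53 -2208/901 1024/901

left sensor world pos  = (-8, 4); dL² = 85
right sensor world pos = (-8, 8); dR² = 53
sL = 160/85 = 32/17
sR = 160/53 = 160/53
mL = -1/2·sL + -1/2·sR = -2208/901
mR = -1·sL + 1·sR = 1024/901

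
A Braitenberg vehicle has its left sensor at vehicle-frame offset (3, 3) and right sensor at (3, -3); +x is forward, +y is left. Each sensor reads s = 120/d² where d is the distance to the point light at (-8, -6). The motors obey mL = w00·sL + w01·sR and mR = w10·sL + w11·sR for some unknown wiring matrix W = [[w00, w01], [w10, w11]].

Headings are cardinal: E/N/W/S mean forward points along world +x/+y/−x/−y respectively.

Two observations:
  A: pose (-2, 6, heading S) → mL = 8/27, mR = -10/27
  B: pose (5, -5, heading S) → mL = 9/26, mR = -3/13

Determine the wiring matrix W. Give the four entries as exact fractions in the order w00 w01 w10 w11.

-1/2 1/2 -1/2 0

obs A: pose=(-2,6,S) → sL=20/27, sR=4/3, mL=8/27, mR=-10/27
obs B: pose=(5,-5,S) → sL=6/13, sR=15/13, mL=9/26, mR=-3/13
sensor matrix S = [[20/27, 4/3], [6/13, 15/13]]; det S = 28/117
solve [mL_A; mL_B] = S·[w00; w01] and [mR_A; mR_B] = S·[w10; w11]:
  w00 = -1/2, w01 = 1/2, w10 = -1/2, w11 = 0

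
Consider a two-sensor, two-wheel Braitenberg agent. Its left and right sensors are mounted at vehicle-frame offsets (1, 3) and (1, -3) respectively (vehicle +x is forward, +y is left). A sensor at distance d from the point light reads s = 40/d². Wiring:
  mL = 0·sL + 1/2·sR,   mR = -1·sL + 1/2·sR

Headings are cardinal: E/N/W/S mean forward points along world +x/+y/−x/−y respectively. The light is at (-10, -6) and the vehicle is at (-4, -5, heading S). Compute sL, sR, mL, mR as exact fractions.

left sensor world pos  = (-1, -6); dL² = 81
right sensor world pos = (-7, -6); dR² = 9
sL = 40/81 = 40/81
sR = 40/9 = 40/9
mL = 0·sL + 1/2·sR = 20/9
mR = -1·sL + 1/2·sR = 140/81

40/81 40/9 20/9 140/81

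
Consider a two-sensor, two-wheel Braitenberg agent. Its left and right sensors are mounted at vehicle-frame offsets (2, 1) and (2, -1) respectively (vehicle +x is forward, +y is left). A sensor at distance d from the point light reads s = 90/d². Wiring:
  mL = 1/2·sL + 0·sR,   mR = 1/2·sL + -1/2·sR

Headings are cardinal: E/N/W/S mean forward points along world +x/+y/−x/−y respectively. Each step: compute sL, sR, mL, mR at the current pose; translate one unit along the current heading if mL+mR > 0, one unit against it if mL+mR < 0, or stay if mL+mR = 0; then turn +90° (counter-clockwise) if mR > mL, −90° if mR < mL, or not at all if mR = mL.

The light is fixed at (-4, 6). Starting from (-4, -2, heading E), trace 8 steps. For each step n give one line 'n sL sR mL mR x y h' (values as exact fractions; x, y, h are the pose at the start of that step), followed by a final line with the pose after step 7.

0 90/53 18/17 45/53 288/901 -4 -2 E
1 45/52 9/10 45/104 -9/520 -3 -2 S
2 90/101 18/13 45/101 -324/1313 -3 -3 W
3 9/5 9/5 9/10 0 -4 -3 N
4 90/53 18/17 45/53 288/901 -4 -2 E
5 45/52 9/10 45/104 -9/520 -3 -2 S
6 90/101 18/13 45/101 -324/1313 -3 -3 W
7 9/5 9/5 9/10 0 -4 -3 N
final -4 -2 E

n=0: pose=(-4,-2,E); sL=90/53, sR=18/17; mL=45/53, mR=288/901; mL+mR=1053/901 → advance +1; mR−mL=-9/17 → turn -1·90°
n=1: pose=(-3,-2,S); sL=45/52, sR=9/10; mL=45/104, mR=-9/520; mL+mR=27/65 → advance +1; mR−mL=-9/20 → turn -1·90°
n=2: pose=(-3,-3,W); sL=90/101, sR=18/13; mL=45/101, mR=-324/1313; mL+mR=261/1313 → advance +1; mR−mL=-9/13 → turn -1·90°
n=3: pose=(-4,-3,N); sL=9/5, sR=9/5; mL=9/10, mR=0; mL+mR=9/10 → advance +1; mR−mL=-9/10 → turn -1·90°
n=4: pose=(-4,-2,E); sL=90/53, sR=18/17; mL=45/53, mR=288/901; mL+mR=1053/901 → advance +1; mR−mL=-9/17 → turn -1·90°
n=5: pose=(-3,-2,S); sL=45/52, sR=9/10; mL=45/104, mR=-9/520; mL+mR=27/65 → advance +1; mR−mL=-9/20 → turn -1·90°
n=6: pose=(-3,-3,W); sL=90/101, sR=18/13; mL=45/101, mR=-324/1313; mL+mR=261/1313 → advance +1; mR−mL=-9/13 → turn -1·90°
n=7: pose=(-4,-3,N); sL=9/5, sR=9/5; mL=9/10, mR=0; mL+mR=9/10 → advance +1; mR−mL=-9/10 → turn -1·90°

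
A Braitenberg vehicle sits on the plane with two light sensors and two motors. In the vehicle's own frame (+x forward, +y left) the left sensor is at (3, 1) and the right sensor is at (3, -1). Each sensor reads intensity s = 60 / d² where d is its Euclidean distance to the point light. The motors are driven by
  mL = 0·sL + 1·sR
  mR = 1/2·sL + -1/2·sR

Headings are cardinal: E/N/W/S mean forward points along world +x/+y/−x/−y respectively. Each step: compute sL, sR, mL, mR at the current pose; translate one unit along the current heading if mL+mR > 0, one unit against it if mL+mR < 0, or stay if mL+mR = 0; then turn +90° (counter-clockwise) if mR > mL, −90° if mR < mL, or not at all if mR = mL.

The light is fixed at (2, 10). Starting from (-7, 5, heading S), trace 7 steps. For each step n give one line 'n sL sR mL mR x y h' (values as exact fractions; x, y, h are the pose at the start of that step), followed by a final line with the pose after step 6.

n=0: pose=(-7,5,S); sL=15/32, sR=15/41; mL=15/41, mR=135/2624; mL+mR=1095/2624 → advance +1; mR−mL=-825/2624 → turn -1·90°
n=1: pose=(-7,4,W); sL=60/193, sR=60/169; mL=60/169, mR=-720/32617; mL+mR=10860/32617 → advance +1; mR−mL=-12300/32617 → turn -1·90°
n=2: pose=(-8,4,N); sL=6/13, sR=2/3; mL=2/3, mR=-4/39; mL+mR=22/39 → advance +1; mR−mL=-10/13 → turn -1·90°
n=3: pose=(-8,5,E); sL=12/13, sR=12/17; mL=12/17, mR=24/221; mL+mR=180/221 → advance +1; mR−mL=-132/221 → turn -1·90°
n=4: pose=(-7,5,S); sL=15/32, sR=15/41; mL=15/41, mR=135/2624; mL+mR=1095/2624 → advance +1; mR−mL=-825/2624 → turn -1·90°
n=5: pose=(-7,4,W); sL=60/193, sR=60/169; mL=60/169, mR=-720/32617; mL+mR=10860/32617 → advance +1; mR−mL=-12300/32617 → turn -1·90°
n=6: pose=(-8,4,N); sL=6/13, sR=2/3; mL=2/3, mR=-4/39; mL+mR=22/39 → advance +1; mR−mL=-10/13 → turn -1·90°

0 15/32 15/41 15/41 135/2624 -7 5 S
1 60/193 60/169 60/169 -720/32617 -7 4 W
2 6/13 2/3 2/3 -4/39 -8 4 N
3 12/13 12/17 12/17 24/221 -8 5 E
4 15/32 15/41 15/41 135/2624 -7 5 S
5 60/193 60/169 60/169 -720/32617 -7 4 W
6 6/13 2/3 2/3 -4/39 -8 4 N
final -8 5 E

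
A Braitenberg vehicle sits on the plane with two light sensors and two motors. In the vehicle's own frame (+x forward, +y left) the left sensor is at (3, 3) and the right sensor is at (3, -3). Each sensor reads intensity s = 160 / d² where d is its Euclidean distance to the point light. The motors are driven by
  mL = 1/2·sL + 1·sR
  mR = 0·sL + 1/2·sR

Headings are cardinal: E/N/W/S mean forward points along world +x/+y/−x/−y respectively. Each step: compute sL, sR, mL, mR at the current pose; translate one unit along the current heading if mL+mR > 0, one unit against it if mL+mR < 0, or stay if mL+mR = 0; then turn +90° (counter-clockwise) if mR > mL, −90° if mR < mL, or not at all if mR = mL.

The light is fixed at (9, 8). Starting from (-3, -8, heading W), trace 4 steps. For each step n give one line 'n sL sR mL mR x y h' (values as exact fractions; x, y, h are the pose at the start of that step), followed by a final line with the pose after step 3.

n=0: pose=(-3,-8,W); sL=80/293, sR=80/197; mL=31320/57721, mR=40/197; mL+mR=43040/57721 → advance +1; mR−mL=-19600/57721 → turn -1·90°
n=1: pose=(-4,-8,N); sL=32/85, sR=160/269; mL=17904/22865, mR=80/269; mL+mR=24704/22865 → advance +1; mR−mL=-11104/22865 → turn -1·90°
n=2: pose=(-4,-7,E); sL=40/61, sR=20/53; mL=2280/3233, mR=10/53; mL+mR=2890/3233 → advance +1; mR−mL=-1670/3233 → turn -1·90°
n=3: pose=(-3,-7,S); sL=32/81, sR=160/549; mL=2416/4941, mR=80/549; mL+mR=3136/4941 → advance +1; mR−mL=-1696/4941 → turn -1·90°

0 80/293 80/197 31320/57721 40/197 -3 -8 W
1 32/85 160/269 17904/22865 80/269 -4 -8 N
2 40/61 20/53 2280/3233 10/53 -4 -7 E
3 32/81 160/549 2416/4941 80/549 -3 -7 S
final -3 -8 W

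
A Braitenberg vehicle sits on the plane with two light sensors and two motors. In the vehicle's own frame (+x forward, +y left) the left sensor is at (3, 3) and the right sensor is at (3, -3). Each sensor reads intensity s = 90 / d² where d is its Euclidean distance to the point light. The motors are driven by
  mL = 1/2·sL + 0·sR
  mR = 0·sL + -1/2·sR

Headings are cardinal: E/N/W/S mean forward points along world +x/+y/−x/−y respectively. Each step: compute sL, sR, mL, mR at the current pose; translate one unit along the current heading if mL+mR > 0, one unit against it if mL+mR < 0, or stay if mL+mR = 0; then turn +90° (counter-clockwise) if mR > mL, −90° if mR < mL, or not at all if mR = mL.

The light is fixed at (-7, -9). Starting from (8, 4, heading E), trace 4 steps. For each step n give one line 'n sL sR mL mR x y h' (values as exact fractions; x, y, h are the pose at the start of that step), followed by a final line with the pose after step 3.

0 9/58 45/212 9/116 -45/424 8 4 E
1 90/389 90/221 45/389 -45/221 7 4 S
2 45/121 9/41 45/242 -9/82 7 5 W
3 90/389 18/109 45/389 -9/109 6 5 N
final 6 6 E

n=0: pose=(8,4,E); sL=9/58, sR=45/212; mL=9/116, mR=-45/424; mL+mR=-351/12296 → advance -1; mR−mL=-2259/12296 → turn -1·90°
n=1: pose=(7,4,S); sL=90/389, sR=90/221; mL=45/389, mR=-45/221; mL+mR=-7560/85969 → advance -1; mR−mL=-27450/85969 → turn -1·90°
n=2: pose=(7,5,W); sL=45/121, sR=9/41; mL=45/242, mR=-9/82; mL+mR=378/4961 → advance +1; mR−mL=-1467/4961 → turn -1·90°
n=3: pose=(6,5,N); sL=90/389, sR=18/109; mL=45/389, mR=-9/109; mL+mR=1404/42401 → advance +1; mR−mL=-8406/42401 → turn -1·90°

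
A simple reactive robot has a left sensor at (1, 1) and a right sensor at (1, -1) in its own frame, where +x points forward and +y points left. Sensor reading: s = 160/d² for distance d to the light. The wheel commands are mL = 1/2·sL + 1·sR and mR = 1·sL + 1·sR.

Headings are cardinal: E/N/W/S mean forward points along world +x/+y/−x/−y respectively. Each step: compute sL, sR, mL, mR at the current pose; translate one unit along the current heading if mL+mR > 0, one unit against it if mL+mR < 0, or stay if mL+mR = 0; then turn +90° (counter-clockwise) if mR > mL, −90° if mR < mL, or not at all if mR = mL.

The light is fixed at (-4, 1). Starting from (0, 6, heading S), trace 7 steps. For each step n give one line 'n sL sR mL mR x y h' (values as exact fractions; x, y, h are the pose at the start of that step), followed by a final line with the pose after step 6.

0 160/41 32/5 1712/205 2112/205 0 6 S
1 16/5 80/17 536/85 672/85 0 5 E
2 160/41 160/61 11440/2501 16320/2501 1 5 N
3 5 40/13 145/26 105/13 1 6 W
4 160/41 32/5 1712/205 2112/205 0 6 S
5 16/5 80/17 536/85 672/85 0 5 E
6 160/41 160/61 11440/2501 16320/2501 1 5 N
final 1 6 W

n=0: pose=(0,6,S); sL=160/41, sR=32/5; mL=1712/205, mR=2112/205; mL+mR=3824/205 → advance +1; mR−mL=80/41 → turn +1·90°
n=1: pose=(0,5,E); sL=16/5, sR=80/17; mL=536/85, mR=672/85; mL+mR=1208/85 → advance +1; mR−mL=8/5 → turn +1·90°
n=2: pose=(1,5,N); sL=160/41, sR=160/61; mL=11440/2501, mR=16320/2501; mL+mR=27760/2501 → advance +1; mR−mL=80/41 → turn +1·90°
n=3: pose=(1,6,W); sL=5, sR=40/13; mL=145/26, mR=105/13; mL+mR=355/26 → advance +1; mR−mL=5/2 → turn +1·90°
n=4: pose=(0,6,S); sL=160/41, sR=32/5; mL=1712/205, mR=2112/205; mL+mR=3824/205 → advance +1; mR−mL=80/41 → turn +1·90°
n=5: pose=(0,5,E); sL=16/5, sR=80/17; mL=536/85, mR=672/85; mL+mR=1208/85 → advance +1; mR−mL=8/5 → turn +1·90°
n=6: pose=(1,5,N); sL=160/41, sR=160/61; mL=11440/2501, mR=16320/2501; mL+mR=27760/2501 → advance +1; mR−mL=80/41 → turn +1·90°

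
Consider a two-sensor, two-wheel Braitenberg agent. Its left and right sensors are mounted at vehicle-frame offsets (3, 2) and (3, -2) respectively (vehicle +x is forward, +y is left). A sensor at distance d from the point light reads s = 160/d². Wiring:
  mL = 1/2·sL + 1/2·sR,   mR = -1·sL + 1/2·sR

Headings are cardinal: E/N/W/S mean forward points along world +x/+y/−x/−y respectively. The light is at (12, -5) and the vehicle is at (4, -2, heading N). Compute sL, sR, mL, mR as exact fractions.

left sensor world pos  = (2, 1); dL² = 136
right sensor world pos = (6, 1); dR² = 72
sL = 160/136 = 20/17
sR = 160/72 = 20/9
mL = 1/2·sL + 1/2·sR = 260/153
mR = -1·sL + 1/2·sR = -10/153

20/17 20/9 260/153 -10/153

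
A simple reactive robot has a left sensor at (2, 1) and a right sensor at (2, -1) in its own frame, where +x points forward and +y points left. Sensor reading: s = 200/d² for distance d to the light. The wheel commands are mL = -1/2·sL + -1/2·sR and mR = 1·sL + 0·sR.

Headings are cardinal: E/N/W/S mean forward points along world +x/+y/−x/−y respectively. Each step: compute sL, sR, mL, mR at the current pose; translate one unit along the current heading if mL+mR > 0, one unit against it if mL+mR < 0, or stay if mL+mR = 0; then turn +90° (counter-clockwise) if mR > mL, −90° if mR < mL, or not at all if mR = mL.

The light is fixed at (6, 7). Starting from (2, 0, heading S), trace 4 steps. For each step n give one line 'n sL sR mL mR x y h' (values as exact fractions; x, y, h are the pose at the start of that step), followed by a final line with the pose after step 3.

0 20/9 100/53 -980/477 20/9 2 0 S
1 200/53 40/17 -2760/901 200/53 2 -1 E
2 50/13 5 -115/26 50/13 3 -1 N
3 8/5 200/89 -856/445 8/5 3 -2 W
final 4 -2 S

n=0: pose=(2,0,S); sL=20/9, sR=100/53; mL=-980/477, mR=20/9; mL+mR=80/477 → advance +1; mR−mL=680/159 → turn +1·90°
n=1: pose=(2,-1,E); sL=200/53, sR=40/17; mL=-2760/901, mR=200/53; mL+mR=640/901 → advance +1; mR−mL=6160/901 → turn +1·90°
n=2: pose=(3,-1,N); sL=50/13, sR=5; mL=-115/26, mR=50/13; mL+mR=-15/26 → advance -1; mR−mL=215/26 → turn +1·90°
n=3: pose=(3,-2,W); sL=8/5, sR=200/89; mL=-856/445, mR=8/5; mL+mR=-144/445 → advance -1; mR−mL=1568/445 → turn +1·90°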